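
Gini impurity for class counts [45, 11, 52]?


Probabilities: [45/108, 11/108, 52/108] ≈ [0.4167, 0.1019, 0.4815]
Σpᵢ² = (2025 + 121 + 2704)/108² = 4850/11664
Gini = 1 - Σpᵢ² = 1 - 4850/11664 = 0.5842

0.5842


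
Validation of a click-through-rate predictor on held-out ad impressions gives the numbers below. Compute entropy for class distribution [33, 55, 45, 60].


Probabilities: [33/193, 55/193, 45/193, 60/193] ≈ [0.171, 0.285, 0.2332, 0.3109]
H = -((33/193)·log₂(33/193) + (55/193)·log₂(55/193) + (45/193)·log₂(45/193) + (60/193)·log₂(60/193))
  = 1.9656 bits

1.9656 bits


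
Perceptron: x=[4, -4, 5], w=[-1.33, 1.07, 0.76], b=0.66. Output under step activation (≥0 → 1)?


z = (4)·(-1.33) + (-4)·(1.07) + (5)·(0.76) + 0.66
  = -5.14
step(z) = 0 (z<0)

0


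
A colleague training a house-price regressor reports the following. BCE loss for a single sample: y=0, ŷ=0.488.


BCE = -[y·ln(p) + (1-y)·ln(1-p)]
= -0 - 1·ln(1-0.488)
= -ln(0.512) = 0.6694

0.6694


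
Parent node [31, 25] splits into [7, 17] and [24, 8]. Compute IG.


Parent = [31, 25], H_parent = 0.9917
H_left = 0.8709 (n=24), H_right = 0.8113 (n=32)
H_children = (24/56)·0.8709 + (32/56)·0.8113 = 0.8368
IG = 0.9917 - 0.8368 = 0.1549

0.1549


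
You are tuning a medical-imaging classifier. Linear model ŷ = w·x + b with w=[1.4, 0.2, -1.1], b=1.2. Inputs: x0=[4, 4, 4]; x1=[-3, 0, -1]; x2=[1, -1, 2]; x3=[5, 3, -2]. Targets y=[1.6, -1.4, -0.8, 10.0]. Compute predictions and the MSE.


ŷ0 = (1.4)·(4) + (0.2)·(4) + (-1.1)·(4) + 1.2 = 3.2
ŷ1 = (1.4)·(-3) + (0.2)·(0) + (-1.1)·(-1) + 1.2 = -1.9
ŷ2 = (1.4)·(1) + (0.2)·(-1) + (-1.1)·(2) + 1.2 = 0.2
ŷ3 = (1.4)·(5) + (0.2)·(3) + (-1.1)·(-2) + 1.2 = 11.0
errors² = [2.56, 0.25, 1.0, 1.0]
MSE = 4.8100/4 = 1.2025

1.2025


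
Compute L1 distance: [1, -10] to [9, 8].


d = |1-9| + |-10-8|
  = 8 + 18
  = 26

26


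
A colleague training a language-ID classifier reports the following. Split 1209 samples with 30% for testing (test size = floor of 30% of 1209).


Test = ⌊1209·30/100⌋ = 362
Train = 1209 - 362 = 847

Train: 847, Test: 362


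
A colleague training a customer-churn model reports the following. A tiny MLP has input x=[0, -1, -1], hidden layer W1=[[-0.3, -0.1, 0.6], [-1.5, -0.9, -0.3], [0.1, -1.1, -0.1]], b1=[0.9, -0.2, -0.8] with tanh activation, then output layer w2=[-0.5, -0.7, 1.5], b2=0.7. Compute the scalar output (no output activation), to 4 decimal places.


z1[0] = (-0.3)·(0) + (-0.1)·(-1) + (0.6)·(-1) + 0.9 = 0.4
z1[1] = (-1.5)·(0) + (-0.9)·(-1) + (-0.3)·(-1) - 0.2 = 1.0
z1[2] = (0.1)·(0) + (-1.1)·(-1) + (-0.1)·(-1) - 0.8 = 0.4
h = tanh(z1) = [0.3799, 0.7616, 0.3799]
output = (-0.5)·(0.3799) + (-0.7)·(0.7616) + (1.5)·(0.3799) + 0.7 = 0.5468

0.5468


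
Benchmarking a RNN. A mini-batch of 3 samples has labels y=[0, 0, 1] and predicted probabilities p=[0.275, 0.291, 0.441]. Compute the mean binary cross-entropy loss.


L[0] = -ln(1-0.275) = -ln(0.725) = 0.3216
L[1] = -ln(1-0.291) = -ln(0.709) = 0.3439
L[2] = -ln(0.441) = 0.8187
mean = (0.3216 + 0.3439 + 0.8187)/3 = 0.4947

0.4947


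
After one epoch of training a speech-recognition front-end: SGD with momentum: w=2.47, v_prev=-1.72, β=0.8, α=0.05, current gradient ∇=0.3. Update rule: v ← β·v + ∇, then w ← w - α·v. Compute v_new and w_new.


v_new = 0.8·-1.72 + 0.3 = -1.376 + 0.3 = -1.076
w_new = 2.47 - 0.05·-1.076 = 2.47 + 0.0538 = 2.5238

v_new=-1.076, w_new=2.5238


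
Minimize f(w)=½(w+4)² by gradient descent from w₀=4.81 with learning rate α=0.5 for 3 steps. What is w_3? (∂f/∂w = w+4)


step 1: grad = 4.81+4 = 8.81; w = 4.81 - 0.5·(8.81) = 0.405
step 2: grad = 0.405+4 = 4.405; w = 0.405 - 0.5·(4.405) = -1.7975
step 3: grad = -1.7975+4 = 2.2025; w = -1.7975 - 0.5·(2.2025) = -2.89875

-2.89875


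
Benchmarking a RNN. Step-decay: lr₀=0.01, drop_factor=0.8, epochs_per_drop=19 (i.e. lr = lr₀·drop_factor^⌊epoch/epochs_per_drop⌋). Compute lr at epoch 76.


n_drops = ⌊76/19⌋ = 4
lr = 0.01·0.8^4 = 0.01·0.4096 = 0.004096

0.004096


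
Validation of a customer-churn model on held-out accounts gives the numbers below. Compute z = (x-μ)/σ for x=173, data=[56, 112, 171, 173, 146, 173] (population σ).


μ = 138.5, σ = 42.8204
z = (173 - 138.5)/42.8204 = 0.8057

0.8057


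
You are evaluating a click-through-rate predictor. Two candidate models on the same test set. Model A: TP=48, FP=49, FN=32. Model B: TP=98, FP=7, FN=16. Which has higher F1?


Model A: P=48/97=0.4948, R=48/80=0.6, F1=2PR/(P+R)=2TP/(2TP+FP+FN)=96/177=0.5424
Model B: P=98/105=0.9333, R=98/114=0.8596, F1=2PR/(P+R)=2TP/(2TP+FP+FN)=196/219=0.895
0.5424 < 0.895 → Model B

Model B


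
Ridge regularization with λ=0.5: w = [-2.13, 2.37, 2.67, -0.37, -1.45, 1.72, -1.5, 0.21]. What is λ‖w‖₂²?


‖w‖₂² = (-2.13)² + (2.37)² + (2.67)² + (-0.37)² + (-1.45)² + (1.72)² + (-1.5)² + (0.21)²
     = 4.5369 + 5.6169 + 7.1289 + 0.1369 + 2.1025 + 2.9584 + 2.25 + 0.0441
     = 24.7746
λ·‖w‖₂² = 0.5·24.7746 = 12.3873

12.3873


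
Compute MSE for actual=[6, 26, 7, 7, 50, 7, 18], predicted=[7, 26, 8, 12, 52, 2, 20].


Squared errors: (6-7)²=1, (26-26)²=0, (7-8)²=1, (7-12)²=25, (50-52)²=4, (7-2)²=25, (18-20)²=4
Sum = 60
MSE = 60/7 = 60/7

60/7


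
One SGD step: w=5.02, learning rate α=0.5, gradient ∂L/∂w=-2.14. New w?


w_new = w - α·∇
= 5.02 - 0.5·-2.14
= 5.02 + 1.07
= 6.09

6.09


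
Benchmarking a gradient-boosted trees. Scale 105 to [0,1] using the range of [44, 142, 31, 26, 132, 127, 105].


min=26, max=142
(105-26)/(142-26) = 79/116 = 0.681

0.681


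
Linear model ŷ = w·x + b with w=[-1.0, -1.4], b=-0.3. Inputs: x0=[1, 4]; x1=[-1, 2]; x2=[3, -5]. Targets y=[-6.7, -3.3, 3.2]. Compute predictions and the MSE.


ŷ0 = (-1.0)·(1) + (-1.4)·(4) - 0.3 = -6.9
ŷ1 = (-1.0)·(-1) + (-1.4)·(2) - 0.3 = -2.1
ŷ2 = (-1.0)·(3) + (-1.4)·(-5) - 0.3 = 3.7
errors² = [0.04, 1.44, 0.25]
MSE = 1.7300/3 = 0.5767

0.5767


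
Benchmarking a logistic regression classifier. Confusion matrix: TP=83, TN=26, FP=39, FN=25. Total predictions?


Total = TP + TN + FP + FN
= 83 + 26 + 39 + 25
= 173
(Predicted positive: 122, predicted negative: 51)

173


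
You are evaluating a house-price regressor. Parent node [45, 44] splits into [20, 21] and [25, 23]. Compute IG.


Parent = [45, 44], H_parent = 0.9999
H_left = 0.9996 (n=41), H_right = 0.9987 (n=48)
H_children = (41/89)·0.9996 + (48/89)·0.9987 = 0.9991
IG = 0.9999 - 0.9991 = 0.0008

0.0008


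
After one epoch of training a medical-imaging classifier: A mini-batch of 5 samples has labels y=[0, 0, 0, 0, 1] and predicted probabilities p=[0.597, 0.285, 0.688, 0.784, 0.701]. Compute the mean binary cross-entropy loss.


L[0] = -ln(1-0.597) = -ln(0.403) = 0.9088
L[1] = -ln(1-0.285) = -ln(0.715) = 0.3355
L[2] = -ln(1-0.688) = -ln(0.312) = 1.1648
L[3] = -ln(1-0.784) = -ln(0.216) = 1.5325
L[4] = -ln(0.701) = 0.3552
mean = (0.9088 + 0.3355 + 1.1648 + 1.5325 + 0.3552)/5 = 0.8594

0.8594


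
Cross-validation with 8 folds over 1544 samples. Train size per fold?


Fold size = 1544/8 = 193
Training per fold = 1544 - 193 = 1351

1351


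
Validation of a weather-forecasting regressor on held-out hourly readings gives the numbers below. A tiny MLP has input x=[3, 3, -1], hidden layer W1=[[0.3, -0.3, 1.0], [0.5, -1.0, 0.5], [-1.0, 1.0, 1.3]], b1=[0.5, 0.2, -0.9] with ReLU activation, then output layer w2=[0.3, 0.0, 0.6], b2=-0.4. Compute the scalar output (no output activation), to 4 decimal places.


z1[0] = (0.3)·(3) + (-0.3)·(3) + (1.0)·(-1) + 0.5 = -0.5
z1[1] = (0.5)·(3) + (-1.0)·(3) + (0.5)·(-1) + 0.2 = -1.8
z1[2] = (-1.0)·(3) + (1.0)·(3) + (1.3)·(-1) - 0.9 = -2.2
h = ReLU(z1) = [0.0, 0.0, 0.0]
output = (0.3)·(0.0) + (0.0)·(0.0) + (0.6)·(0.0) - 0.4 = -0.4

-0.4


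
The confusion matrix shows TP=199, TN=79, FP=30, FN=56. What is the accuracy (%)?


Accuracy = (TP+TN)/(TP+TN+FP+FN)
= (199+79)/(364)
= 278/364 = 76.37%

76.37%


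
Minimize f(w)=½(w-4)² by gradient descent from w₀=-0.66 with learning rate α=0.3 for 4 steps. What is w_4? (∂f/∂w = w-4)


step 1: grad = -0.66-4 = -4.66; w = -0.66 - 0.3·(-4.66) = 0.738
step 2: grad = 0.738-4 = -3.262; w = 0.738 - 0.3·(-3.262) = 1.7166
step 3: grad = 1.7166-4 = -2.2834; w = 1.7166 - 0.3·(-2.2834) = 2.40162
step 4: grad = 2.40162-4 = -1.59838; w = 2.40162 - 0.3·(-1.59838) = 2.881134

2.881134


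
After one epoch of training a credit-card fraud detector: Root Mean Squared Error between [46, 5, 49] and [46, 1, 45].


MSE = 32/3 = 10.6667
RMSE = √(32/3) = 3.266

3.266


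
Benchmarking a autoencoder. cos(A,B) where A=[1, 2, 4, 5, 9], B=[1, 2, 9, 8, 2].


A·B = 1·1 + 2·2 + 4·9 + 5·8 + 9·2 = 99
‖A‖ = √127 = 11.2694, ‖B‖ = √154 = 12.4097
cos = 99/(√127·√154) = 99/√19558 = 0.7079

0.7079


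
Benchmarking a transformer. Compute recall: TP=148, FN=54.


Recall = TP/(TP+FN)
= 148/(148+54)
= 148/202 = 73.27%

73.27%


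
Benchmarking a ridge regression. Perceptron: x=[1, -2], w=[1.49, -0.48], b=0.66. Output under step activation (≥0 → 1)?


z = (1)·(1.49) + (-2)·(-0.48) + 0.66
  = 3.11
step(z) = 1 (z≥0)

1


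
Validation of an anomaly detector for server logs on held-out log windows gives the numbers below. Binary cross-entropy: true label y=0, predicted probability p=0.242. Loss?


BCE = -[y·ln(p) + (1-y)·ln(1-p)]
= -0 - 1·ln(1-0.242)
= -ln(0.758) = 0.2771

0.2771


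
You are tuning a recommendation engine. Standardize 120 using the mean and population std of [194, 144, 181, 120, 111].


μ = 150, σ = 32.7231
z = (120 - 150)/32.7231 = -0.9168

-0.9168


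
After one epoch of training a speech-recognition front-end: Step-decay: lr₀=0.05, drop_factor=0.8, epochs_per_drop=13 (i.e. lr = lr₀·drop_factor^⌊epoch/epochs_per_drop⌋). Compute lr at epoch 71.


n_drops = ⌊71/13⌋ = 5
lr = 0.05·0.8^5 = 0.05·0.32768 = 0.016384

0.016384


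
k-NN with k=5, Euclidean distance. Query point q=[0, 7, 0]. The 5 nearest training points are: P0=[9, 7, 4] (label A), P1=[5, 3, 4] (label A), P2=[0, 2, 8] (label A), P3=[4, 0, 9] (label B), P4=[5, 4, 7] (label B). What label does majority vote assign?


d(q,P0) = 9.8489  (label A)
d(q,P1) = 7.5498  (label A)
d(q,P2) = 9.434  (label A)
d(q,P3) = 12.083  (label B)
d(q,P4) = 9.1104  (label B)
Votes: A=3, B=2
Majority → A

A


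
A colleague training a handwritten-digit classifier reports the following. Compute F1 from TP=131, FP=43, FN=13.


Precision = 131/174 = 0.7529
Recall = 131/144 = 0.9097
F1 = 2·P·R/(P+R) = 2·TP/(2·TP+FP+FN) = 262/(262+43+13) = 262/318 = 0.8239

0.8239


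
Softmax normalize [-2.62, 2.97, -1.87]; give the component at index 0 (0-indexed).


Exponentials: e^-2.62=0.0728, e^2.97=19.4919, e^-1.87=0.1541
Sum = 19.7188
Softmax = [0.0037, 0.9885, 0.0078]
p[0] = 0.0728/19.7188 = 0.0037

0.0037


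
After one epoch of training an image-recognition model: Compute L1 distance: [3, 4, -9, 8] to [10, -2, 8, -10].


d = |3-10| + |4+ 2| + |-9-8| + |8+ 10|
  = 7 + 6 + 17 + 18
  = 48

48


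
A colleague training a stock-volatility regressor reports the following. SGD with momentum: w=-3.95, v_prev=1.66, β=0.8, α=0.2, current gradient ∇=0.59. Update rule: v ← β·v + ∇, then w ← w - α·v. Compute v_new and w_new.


v_new = 0.8·1.66 + 0.59 = 1.328 + 0.59 = 1.918
w_new = -3.95 - 0.2·1.918 = -3.95 - 0.3836 = -4.3336

v_new=1.918, w_new=-4.3336


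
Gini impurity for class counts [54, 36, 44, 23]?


Probabilities: [54/157, 36/157, 44/157, 23/157] ≈ [0.3439, 0.2293, 0.2803, 0.1465]
Σpᵢ² = (2916 + 1296 + 1936 + 529)/157² = 6677/24649
Gini = 1 - Σpᵢ² = 1 - 6677/24649 = 0.7291

0.7291


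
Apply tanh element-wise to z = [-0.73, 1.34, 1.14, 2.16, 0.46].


tanh(-0.73) = -0.6231
tanh(1.34) = 0.8717
tanh(1.14) = 0.8144
tanh(2.16) = 0.9737
tanh(0.46) = 0.4301
result = [-0.6231, 0.8717, 0.8144, 0.9737, 0.4301]

[-0.6231, 0.8717, 0.8144, 0.9737, 0.4301]


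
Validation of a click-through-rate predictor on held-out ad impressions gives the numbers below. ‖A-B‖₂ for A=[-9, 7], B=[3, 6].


d = √((-9-3)² + (7-6)²)
  = √(144 + 1)
  = √145 = 12.0416

12.0416


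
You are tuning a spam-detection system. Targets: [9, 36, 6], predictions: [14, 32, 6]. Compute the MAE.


Absolute errors: |9-14|=5, |36-32|=4, |6-6|=0
Sum = 9
MAE = 9/3 = 3

3


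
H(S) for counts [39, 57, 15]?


Probabilities: [39/111, 57/111, 15/111] ≈ [0.3514, 0.5135, 0.1351]
H = -((39/111)·log₂(39/111) + (57/111)·log₂(57/111) + (15/111)·log₂(15/111))
  = 1.4142 bits

1.4142 bits


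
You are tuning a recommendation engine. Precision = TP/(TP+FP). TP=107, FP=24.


Precision = TP/(TP+FP)
= 107/(107+24)
= 107/131 = 81.68%

81.68%


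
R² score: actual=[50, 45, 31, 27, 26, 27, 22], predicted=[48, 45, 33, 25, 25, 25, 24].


ȳ = 32.5714
SS_res = Σ(y-ŷ)² = 21
SS_tot = Σ(y-ȳ)² = 677.71
R² = 1 - SS_res/SS_tot = 1 - 0.031 = 0.969

0.969


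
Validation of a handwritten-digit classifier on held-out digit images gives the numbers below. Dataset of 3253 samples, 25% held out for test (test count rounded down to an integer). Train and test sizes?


Test = ⌊3253·25/100⌋ = 813
Train = 3253 - 813 = 2440

Train: 2440, Test: 813


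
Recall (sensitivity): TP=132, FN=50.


Recall = TP/(TP+FN)
= 132/(132+50)
= 132/182 = 72.53%

72.53%


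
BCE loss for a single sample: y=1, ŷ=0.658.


BCE = -[y·ln(p) + (1-y)·ln(1-p)]
= -1·ln(0.658) - 0
= -ln(0.658) = 0.4186

0.4186


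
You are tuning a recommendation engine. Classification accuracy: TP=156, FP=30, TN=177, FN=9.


Accuracy = (TP+TN)/(TP+TN+FP+FN)
= (156+177)/(372)
= 333/372 = 89.52%

89.52%


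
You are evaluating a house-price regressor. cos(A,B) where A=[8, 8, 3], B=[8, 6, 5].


A·B = 8·8 + 8·6 + 3·5 = 127
‖A‖ = √137 = 11.7047, ‖B‖ = √125 = 11.1803
cos = 127/(√137·√125) = 127/√17125 = 0.9705

0.9705


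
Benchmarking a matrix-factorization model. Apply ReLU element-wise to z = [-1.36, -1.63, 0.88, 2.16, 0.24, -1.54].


ReLU(-1.36) = max(0, -1.36) = 0.0
ReLU(-1.63) = max(0, -1.63) = 0.0
ReLU(0.88) = max(0, 0.88) = 0.88
ReLU(2.16) = max(0, 2.16) = 2.16
ReLU(0.24) = max(0, 0.24) = 0.24
ReLU(-1.54) = max(0, -1.54) = 0.0
result = [0.0, 0.0, 0.88, 2.16, 0.24, 0.0]

[0.0, 0.0, 0.88, 2.16, 0.24, 0.0]


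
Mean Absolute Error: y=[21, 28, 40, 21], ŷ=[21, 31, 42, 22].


Absolute errors: |21-21|=0, |28-31|=3, |40-42|=2, |21-22|=1
Sum = 6
MAE = 6/4 = 3/2

3/2


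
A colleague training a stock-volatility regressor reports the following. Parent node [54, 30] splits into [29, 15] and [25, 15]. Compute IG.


Parent = [54, 30], H_parent = 0.9403
H_left = 0.9257 (n=44), H_right = 0.9544 (n=40)
H_children = (44/84)·0.9257 + (40/84)·0.9544 = 0.9394
IG = 0.9403 - 0.9394 = 0.0009

0.0009


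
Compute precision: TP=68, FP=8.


Precision = TP/(TP+FP)
= 68/(68+8)
= 68/76 = 89.47%

89.47%


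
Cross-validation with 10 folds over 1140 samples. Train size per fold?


Fold size = 1140/10 = 114
Training per fold = 1140 - 114 = 1026

1026


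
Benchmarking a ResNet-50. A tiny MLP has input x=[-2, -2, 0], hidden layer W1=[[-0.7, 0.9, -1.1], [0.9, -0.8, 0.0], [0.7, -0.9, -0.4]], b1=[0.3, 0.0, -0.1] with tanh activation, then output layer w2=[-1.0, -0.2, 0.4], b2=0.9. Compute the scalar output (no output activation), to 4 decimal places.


z1[0] = (-0.7)·(-2) + (0.9)·(-2) + (-1.1)·(0) + 0.3 = -0.1
z1[1] = (0.9)·(-2) + (-0.8)·(-2) + (0.0)·(0) + 0.0 = -0.2
z1[2] = (0.7)·(-2) + (-0.9)·(-2) + (-0.4)·(0) - 0.1 = 0.3
h = tanh(z1) = [-0.0997, -0.1974, 0.2913]
output = (-1.0)·(-0.0997) + (-0.2)·(-0.1974) + (0.4)·(0.2913) + 0.9 = 1.1557

1.1557


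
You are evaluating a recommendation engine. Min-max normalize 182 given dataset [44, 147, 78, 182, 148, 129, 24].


min=24, max=182
(182-24)/(182-24) = 158/158 = 1.0

1.0


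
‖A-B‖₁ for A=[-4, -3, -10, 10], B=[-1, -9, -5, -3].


d = |-4+ 1| + |-3+ 9| + |-10+ 5| + |10+ 3|
  = 3 + 6 + 5 + 13
  = 27

27


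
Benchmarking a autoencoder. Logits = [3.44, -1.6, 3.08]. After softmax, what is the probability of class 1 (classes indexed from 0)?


Exponentials: e^3.44=31.187, e^-1.6=0.2019, e^3.08=21.7584
Sum = 53.1473
Softmax = [0.5868, 0.0038, 0.4094]
p[1] = 0.2019/53.1473 = 0.0038

0.0038


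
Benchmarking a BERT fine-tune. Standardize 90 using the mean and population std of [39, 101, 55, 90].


μ = 71.25, σ = 25.2029
z = (90 - 71.25)/25.2029 = 0.744

0.744


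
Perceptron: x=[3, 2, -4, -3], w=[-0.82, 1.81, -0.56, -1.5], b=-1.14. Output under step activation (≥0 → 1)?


z = (3)·(-0.82) + (2)·(1.81) + (-4)·(-0.56) + (-3)·(-1.5) - 1.14
  = 6.76
step(z) = 1 (z≥0)

1


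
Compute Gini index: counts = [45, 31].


Probabilities: [45/76, 31/76] ≈ [0.5921, 0.4079]
Σpᵢ² = (2025 + 961)/76² = 2986/5776
Gini = 1 - Σpᵢ² = 1 - 2986/5776 = 0.483

0.483


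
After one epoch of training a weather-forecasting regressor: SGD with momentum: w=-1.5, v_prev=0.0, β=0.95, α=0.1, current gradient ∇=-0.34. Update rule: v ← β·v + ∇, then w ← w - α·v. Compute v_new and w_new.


v_new = 0.95·0.0 - 0.34 = 0 - 0.34 = -0.34
w_new = -1.5 - 0.1·-0.34 = -1.5 + 0.034 = -1.466

v_new=-0.34, w_new=-1.466


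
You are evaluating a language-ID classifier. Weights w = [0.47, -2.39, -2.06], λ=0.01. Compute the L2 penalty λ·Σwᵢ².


‖w‖₂² = (0.47)² + (-2.39)² + (-2.06)²
     = 0.2209 + 5.7121 + 4.2436
     = 10.1766
λ·‖w‖₂² = 0.01·10.1766 = 0.101766

0.101766


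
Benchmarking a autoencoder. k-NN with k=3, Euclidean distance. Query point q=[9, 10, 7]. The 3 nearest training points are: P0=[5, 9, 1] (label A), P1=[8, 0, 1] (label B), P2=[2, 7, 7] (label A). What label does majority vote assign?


d(q,P0) = 7.2801  (label A)
d(q,P1) = 11.7047  (label B)
d(q,P2) = 7.6158  (label A)
Votes: A=2, B=1
Majority → A

A


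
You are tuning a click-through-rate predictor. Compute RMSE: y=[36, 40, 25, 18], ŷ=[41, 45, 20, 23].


MSE = 100/4 = 25
RMSE = √(100/4) = 5.0

5.0


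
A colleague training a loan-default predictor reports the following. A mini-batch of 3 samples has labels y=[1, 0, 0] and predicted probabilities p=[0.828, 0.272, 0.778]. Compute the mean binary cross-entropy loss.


L[0] = -ln(0.828) = 0.1887
L[1] = -ln(1-0.272) = -ln(0.728) = 0.3175
L[2] = -ln(1-0.778) = -ln(0.222) = 1.5051
mean = (0.1887 + 0.3175 + 1.5051)/3 = 0.6704

0.6704


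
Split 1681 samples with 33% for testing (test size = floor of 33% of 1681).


Test = ⌊1681·33/100⌋ = 554
Train = 1681 - 554 = 1127

Train: 1127, Test: 554


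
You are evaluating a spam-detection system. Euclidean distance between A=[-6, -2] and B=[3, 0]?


d = √((-6-3)² + (-2-0)²)
  = √(81 + 4)
  = √85 = 9.2195

9.2195


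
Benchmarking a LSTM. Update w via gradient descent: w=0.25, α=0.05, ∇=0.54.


w_new = w - α·∇
= 0.25 - 0.05·0.54
= 0.25 - 0.027
= 0.223

0.223


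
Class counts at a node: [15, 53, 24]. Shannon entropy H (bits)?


Probabilities: [15/92, 53/92, 24/92] ≈ [0.163, 0.5761, 0.2609]
H = -((15/92)·log₂(15/92) + (53/92)·log₂(53/92) + (24/92)·log₂(24/92))
  = 1.3907 bits

1.3907 bits


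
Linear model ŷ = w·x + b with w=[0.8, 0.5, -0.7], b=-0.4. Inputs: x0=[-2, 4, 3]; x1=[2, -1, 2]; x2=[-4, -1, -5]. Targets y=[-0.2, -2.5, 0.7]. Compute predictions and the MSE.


ŷ0 = (0.8)·(-2) + (0.5)·(4) + (-0.7)·(3) - 0.4 = -2.1
ŷ1 = (0.8)·(2) + (0.5)·(-1) + (-0.7)·(2) - 0.4 = -0.7
ŷ2 = (0.8)·(-4) + (0.5)·(-1) + (-0.7)·(-5) - 0.4 = -0.6
errors² = [3.61, 3.24, 1.69]
MSE = 8.5400/3 = 2.8467

2.8467


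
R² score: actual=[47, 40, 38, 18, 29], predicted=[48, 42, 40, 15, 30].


ȳ = 34.4
SS_res = Σ(y-ŷ)² = 19
SS_tot = Σ(y-ȳ)² = 501.2
R² = 1 - SS_res/SS_tot = 1 - 0.0379 = 0.9621

0.9621


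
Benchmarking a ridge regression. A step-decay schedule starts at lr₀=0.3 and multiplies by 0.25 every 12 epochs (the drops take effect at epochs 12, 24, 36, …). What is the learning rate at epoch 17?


n_drops = ⌊17/12⌋ = 1
lr = 0.3·0.25^1 = 0.3·0.25 = 0.075

0.075


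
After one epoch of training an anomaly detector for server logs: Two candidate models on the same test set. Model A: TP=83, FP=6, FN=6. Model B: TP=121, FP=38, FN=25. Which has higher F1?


Model A: P=83/89=0.9326, R=83/89=0.9326, F1=2PR/(P+R)=2TP/(2TP+FP+FN)=166/178=0.9326
Model B: P=121/159=0.761, R=121/146=0.8288, F1=2PR/(P+R)=2TP/(2TP+FP+FN)=242/305=0.7934
0.9326 > 0.7934 → Model A

Model A


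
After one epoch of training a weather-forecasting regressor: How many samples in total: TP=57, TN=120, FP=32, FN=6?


Total = TP + TN + FP + FN
= 57 + 120 + 32 + 6
= 215
(Predicted positive: 89, predicted negative: 126)

215


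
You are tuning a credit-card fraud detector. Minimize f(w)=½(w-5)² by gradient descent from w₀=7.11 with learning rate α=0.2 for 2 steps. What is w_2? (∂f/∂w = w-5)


step 1: grad = 7.11-5 = 2.11; w = 7.11 - 0.2·(2.11) = 6.688
step 2: grad = 6.688-5 = 1.688; w = 6.688 - 0.2·(1.688) = 6.3504

6.3504


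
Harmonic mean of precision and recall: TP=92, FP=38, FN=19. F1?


Precision = 92/130 = 0.7077
Recall = 92/111 = 0.8288
F1 = 2·P·R/(P+R) = 2·TP/(2·TP+FP+FN) = 184/(184+38+19) = 184/241 = 0.7635

0.7635


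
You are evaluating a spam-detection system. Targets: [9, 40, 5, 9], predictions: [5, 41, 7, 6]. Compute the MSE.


Squared errors: (9-5)²=16, (40-41)²=1, (5-7)²=4, (9-6)²=9
Sum = 30
MSE = 30/4 = 15/2

15/2


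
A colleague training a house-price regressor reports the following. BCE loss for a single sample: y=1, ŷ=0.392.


BCE = -[y·ln(p) + (1-y)·ln(1-p)]
= -1·ln(0.392) - 0
= -ln(0.392) = 0.9365

0.9365


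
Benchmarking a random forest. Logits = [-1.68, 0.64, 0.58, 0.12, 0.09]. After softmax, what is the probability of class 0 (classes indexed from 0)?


Exponentials: e^-1.68=0.1864, e^0.64=1.8965, e^0.58=1.786, e^0.12=1.1275, e^0.09=1.0942
Sum = 6.0906
Softmax = [0.0306, 0.3114, 0.2932, 0.1851, 0.1797]
p[0] = 0.1864/6.0906 = 0.0306

0.0306


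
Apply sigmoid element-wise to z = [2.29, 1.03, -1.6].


σ(2.29) = 1/(1+e^-2.29) = 0.908
σ(1.03) = 1/(1+e^-1.03) = 0.7369
σ(-1.6) = 1/(1+e^1.6) = 0.168
result = [0.908, 0.7369, 0.168]

[0.908, 0.7369, 0.168]


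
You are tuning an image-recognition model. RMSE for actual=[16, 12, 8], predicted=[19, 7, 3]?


MSE = 59/3 = 19.6667
RMSE = √(59/3) = 4.4347

4.4347


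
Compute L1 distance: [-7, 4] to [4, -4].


d = |-7-4| + |4+ 4|
  = 11 + 8
  = 19

19


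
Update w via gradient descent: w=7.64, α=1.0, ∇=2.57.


w_new = w - α·∇
= 7.64 - 1.0·2.57
= 7.64 - 2.57
= 5.07

5.07


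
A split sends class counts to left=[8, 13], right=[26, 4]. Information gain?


Parent = [34, 17], H_parent = 0.9183
H_left = 0.9587 (n=21), H_right = 0.5665 (n=30)
H_children = (21/51)·0.9587 + (30/51)·0.5665 = 0.728
IG = 0.9183 - 0.728 = 0.1903

0.1903


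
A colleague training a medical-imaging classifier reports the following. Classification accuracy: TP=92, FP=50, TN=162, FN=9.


Accuracy = (TP+TN)/(TP+TN+FP+FN)
= (92+162)/(313)
= 254/313 = 81.15%

81.15%


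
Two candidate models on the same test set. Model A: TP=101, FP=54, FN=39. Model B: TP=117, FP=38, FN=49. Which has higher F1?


Model A: P=101/155=0.6516, R=101/140=0.7214, F1=2PR/(P+R)=2TP/(2TP+FP+FN)=202/295=0.6847
Model B: P=117/155=0.7548, R=117/166=0.7048, F1=2PR/(P+R)=2TP/(2TP+FP+FN)=234/321=0.729
0.6847 < 0.729 → Model B

Model B


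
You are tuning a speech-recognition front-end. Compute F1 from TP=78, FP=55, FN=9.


Precision = 78/133 = 0.5865
Recall = 78/87 = 0.8966
F1 = 2·P·R/(P+R) = 2·TP/(2·TP+FP+FN) = 156/(156+55+9) = 156/220 = 0.7091

0.7091


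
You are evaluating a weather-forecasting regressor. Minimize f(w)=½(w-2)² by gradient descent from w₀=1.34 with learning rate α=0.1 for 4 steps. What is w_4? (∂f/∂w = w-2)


step 1: grad = 1.34-2 = -0.66; w = 1.34 - 0.1·(-0.66) = 1.406
step 2: grad = 1.406-2 = -0.594; w = 1.406 - 0.1·(-0.594) = 1.4654
step 3: grad = 1.4654-2 = -0.5346; w = 1.4654 - 0.1·(-0.5346) = 1.51886
step 4: grad = 1.51886-2 = -0.48114; w = 1.51886 - 0.1·(-0.48114) = 1.566974

1.566974


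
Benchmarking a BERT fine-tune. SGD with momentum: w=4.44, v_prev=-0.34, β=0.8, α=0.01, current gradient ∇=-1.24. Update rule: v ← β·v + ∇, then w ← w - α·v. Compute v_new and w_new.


v_new = 0.8·-0.34 - 1.24 = -0.272 - 1.24 = -1.512
w_new = 4.44 - 0.01·-1.512 = 4.44 + 0.01512 = 4.45512

v_new=-1.512, w_new=4.45512


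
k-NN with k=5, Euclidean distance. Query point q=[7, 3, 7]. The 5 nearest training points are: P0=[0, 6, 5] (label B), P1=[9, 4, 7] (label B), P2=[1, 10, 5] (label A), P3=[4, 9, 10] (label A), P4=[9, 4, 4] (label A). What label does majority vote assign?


d(q,P0) = 7.874  (label B)
d(q,P1) = 2.2361  (label B)
d(q,P2) = 9.434  (label A)
d(q,P3) = 7.3485  (label A)
d(q,P4) = 3.7417  (label A)
Votes: A=3, B=2
Majority → A

A


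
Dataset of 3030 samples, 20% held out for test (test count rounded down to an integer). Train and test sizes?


Test = ⌊3030·20/100⌋ = 606
Train = 3030 - 606 = 2424

Train: 2424, Test: 606


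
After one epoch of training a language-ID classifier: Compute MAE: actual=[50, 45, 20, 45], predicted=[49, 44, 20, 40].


Absolute errors: |50-49|=1, |45-44|=1, |20-20|=0, |45-40|=5
Sum = 7
MAE = 7/4 = 7/4

7/4


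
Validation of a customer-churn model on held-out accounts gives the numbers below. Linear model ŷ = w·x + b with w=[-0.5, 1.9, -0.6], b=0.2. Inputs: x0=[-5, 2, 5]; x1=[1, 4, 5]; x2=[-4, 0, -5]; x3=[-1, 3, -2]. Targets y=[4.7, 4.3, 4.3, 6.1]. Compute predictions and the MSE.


ŷ0 = (-0.5)·(-5) + (1.9)·(2) + (-0.6)·(5) + 0.2 = 3.5
ŷ1 = (-0.5)·(1) + (1.9)·(4) + (-0.6)·(5) + 0.2 = 4.3
ŷ2 = (-0.5)·(-4) + (1.9)·(0) + (-0.6)·(-5) + 0.2 = 5.2
ŷ3 = (-0.5)·(-1) + (1.9)·(3) + (-0.6)·(-2) + 0.2 = 7.6
errors² = [1.44, 0.0, 0.81, 2.25]
MSE = 4.5000/4 = 1.125

1.125


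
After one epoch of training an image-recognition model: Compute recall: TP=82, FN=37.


Recall = TP/(TP+FN)
= 82/(82+37)
= 82/119 = 68.91%

68.91%


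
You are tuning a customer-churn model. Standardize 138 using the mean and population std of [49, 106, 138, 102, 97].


μ = 98.4, σ = 28.5699
z = (138 - 98.4)/28.5699 = 1.3861

1.3861


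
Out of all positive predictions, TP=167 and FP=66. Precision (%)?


Precision = TP/(TP+FP)
= 167/(167+66)
= 167/233 = 71.67%

71.67%


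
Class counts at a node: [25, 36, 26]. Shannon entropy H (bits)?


Probabilities: [25/87, 36/87, 26/87] ≈ [0.2874, 0.4138, 0.2989]
H = -((25/87)·log₂(25/87) + (36/87)·log₂(36/87) + (26/87)·log₂(26/87))
  = 1.5645 bits

1.5645 bits


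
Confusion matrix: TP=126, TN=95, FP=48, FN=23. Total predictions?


Total = TP + TN + FP + FN
= 126 + 95 + 48 + 23
= 292
(Predicted positive: 174, predicted negative: 118)

292


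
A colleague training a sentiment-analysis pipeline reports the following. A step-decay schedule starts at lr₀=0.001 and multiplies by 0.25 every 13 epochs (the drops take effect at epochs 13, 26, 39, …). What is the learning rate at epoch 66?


n_drops = ⌊66/13⌋ = 5
lr = 0.001·0.25^5 = 0.001·0.0009765625 = 0.0000009765625

0.0000009765625


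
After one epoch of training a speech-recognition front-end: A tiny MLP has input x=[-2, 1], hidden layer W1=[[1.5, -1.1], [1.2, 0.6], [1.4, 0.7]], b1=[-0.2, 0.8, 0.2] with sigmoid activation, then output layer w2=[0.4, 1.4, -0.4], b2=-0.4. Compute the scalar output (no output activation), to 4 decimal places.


z1[0] = (1.5)·(-2) + (-1.1)·(1) - 0.2 = -4.3
z1[1] = (1.2)·(-2) + (0.6)·(1) + 0.8 = -1.0
z1[2] = (1.4)·(-2) + (0.7)·(1) + 0.2 = -1.9
h = sigmoid(z1) = [0.0134, 0.2689, 0.1301]
output = (0.4)·(0.0134) + (1.4)·(0.2689) + (-0.4)·(0.1301) - 0.4 = -0.0702

-0.0702


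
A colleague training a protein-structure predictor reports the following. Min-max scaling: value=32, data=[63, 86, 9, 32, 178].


min=9, max=178
(32-9)/(178-9) = 23/169 = 0.1361

0.1361


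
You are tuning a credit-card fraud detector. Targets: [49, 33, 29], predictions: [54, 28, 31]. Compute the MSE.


Squared errors: (49-54)²=25, (33-28)²=25, (29-31)²=4
Sum = 54
MSE = 54/3 = 18

18


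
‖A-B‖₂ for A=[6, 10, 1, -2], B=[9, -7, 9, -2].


d = √((6-9)² + (10+ 7)² + (1-9)² + (-2+ 2)²)
  = √(9 + 289 + 64 + 0)
  = √362 = 19.0263

19.0263


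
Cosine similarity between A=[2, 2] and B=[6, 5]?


A·B = 2·6 + 2·5 = 22
‖A‖ = √8 = 2.8284, ‖B‖ = √61 = 7.8102
cos = 22/(√8·√61) = 22/√488 = 0.9959

0.9959


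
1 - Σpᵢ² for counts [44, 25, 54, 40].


Probabilities: [44/163, 25/163, 54/163, 40/163] ≈ [0.2699, 0.1534, 0.3313, 0.2454]
Σpᵢ² = (1936 + 625 + 2916 + 1600)/163² = 7077/26569
Gini = 1 - Σpᵢ² = 1 - 7077/26569 = 0.7336

0.7336


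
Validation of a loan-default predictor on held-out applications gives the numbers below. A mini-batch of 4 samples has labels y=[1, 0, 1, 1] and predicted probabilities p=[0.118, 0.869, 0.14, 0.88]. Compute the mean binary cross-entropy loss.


L[0] = -ln(0.118) = 2.1371
L[1] = -ln(1-0.869) = -ln(0.131) = 2.0326
L[2] = -ln(0.14) = 1.9661
L[3] = -ln(0.88) = 0.1278
mean = (2.1371 + 2.0326 + 1.9661 + 0.1278)/4 = 1.5659

1.5659


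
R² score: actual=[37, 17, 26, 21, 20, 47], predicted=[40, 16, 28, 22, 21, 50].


ȳ = 28
SS_res = Σ(y-ŷ)² = 25
SS_tot = Σ(y-ȳ)² = 680
R² = 1 - SS_res/SS_tot = 1 - 0.0368 = 0.9632

0.9632


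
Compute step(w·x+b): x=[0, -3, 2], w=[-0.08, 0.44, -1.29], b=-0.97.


z = (0)·(-0.08) + (-3)·(0.44) + (2)·(-1.29) - 0.97
  = -4.87
step(z) = 0 (z<0)

0


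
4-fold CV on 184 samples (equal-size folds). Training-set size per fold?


Fold size = 184/4 = 46
Training per fold = 184 - 46 = 138

138


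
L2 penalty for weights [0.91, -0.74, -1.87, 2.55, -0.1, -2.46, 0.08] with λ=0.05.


‖w‖₂² = (0.91)² + (-0.74)² + (-1.87)² + (2.55)² + (-0.1)² + (-2.46)² + (0.08)²
     = 0.8281 + 0.5476 + 3.4969 + 6.5025 + 0.01 + 6.0516 + 0.0064
     = 17.4431
λ·‖w‖₂² = 0.05·17.4431 = 0.872155

0.872155


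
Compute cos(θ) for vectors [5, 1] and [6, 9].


A·B = 5·6 + 1·9 = 39
‖A‖ = √26 = 5.099, ‖B‖ = √117 = 10.8167
cos = 39/(√26·√117) = 39/√3042 = 0.7071

0.7071


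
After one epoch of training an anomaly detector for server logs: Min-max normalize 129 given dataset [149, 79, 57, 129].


min=57, max=149
(129-57)/(149-57) = 72/92 = 0.7826

0.7826


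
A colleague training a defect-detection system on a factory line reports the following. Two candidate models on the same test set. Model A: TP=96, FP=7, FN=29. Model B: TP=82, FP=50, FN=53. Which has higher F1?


Model A: P=96/103=0.932, R=96/125=0.768, F1=2PR/(P+R)=2TP/(2TP+FP+FN)=192/228=0.8421
Model B: P=82/132=0.6212, R=82/135=0.6074, F1=2PR/(P+R)=2TP/(2TP+FP+FN)=164/267=0.6142
0.8421 > 0.6142 → Model A

Model A


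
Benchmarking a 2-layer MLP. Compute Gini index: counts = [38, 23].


Probabilities: [38/61, 23/61] ≈ [0.623, 0.377]
Σpᵢ² = (1444 + 529)/61² = 1973/3721
Gini = 1 - Σpᵢ² = 1 - 1973/3721 = 0.4698

0.4698


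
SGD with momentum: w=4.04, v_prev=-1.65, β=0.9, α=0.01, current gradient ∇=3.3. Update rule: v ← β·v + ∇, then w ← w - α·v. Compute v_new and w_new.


v_new = 0.9·-1.65 + 3.3 = -1.485 + 3.3 = 1.815
w_new = 4.04 - 0.01·1.815 = 4.04 - 0.01815 = 4.02185

v_new=1.815, w_new=4.02185


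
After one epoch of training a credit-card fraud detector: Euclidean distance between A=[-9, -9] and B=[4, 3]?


d = √((-9-4)² + (-9-3)²)
  = √(169 + 144)
  = √313 = 17.6918

17.6918


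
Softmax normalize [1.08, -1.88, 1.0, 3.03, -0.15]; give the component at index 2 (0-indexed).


Exponentials: e^1.08=2.9447, e^-1.88=0.1526, e^1.0=2.7183, e^3.03=20.6972, e^-0.15=0.8607
Sum = 27.3735
Softmax = [0.1076, 0.0056, 0.0993, 0.7561, 0.0314]
p[2] = 2.7183/27.3735 = 0.0993

0.0993


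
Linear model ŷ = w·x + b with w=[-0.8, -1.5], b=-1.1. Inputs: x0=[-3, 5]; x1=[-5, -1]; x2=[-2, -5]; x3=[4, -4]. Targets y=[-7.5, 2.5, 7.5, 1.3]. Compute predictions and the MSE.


ŷ0 = (-0.8)·(-3) + (-1.5)·(5) - 1.1 = -6.2
ŷ1 = (-0.8)·(-5) + (-1.5)·(-1) - 1.1 = 4.4
ŷ2 = (-0.8)·(-2) + (-1.5)·(-5) - 1.1 = 8.0
ŷ3 = (-0.8)·(4) + (-1.5)·(-4) - 1.1 = 1.7
errors² = [1.69, 3.61, 0.25, 0.16]
MSE = 5.7100/4 = 1.4275

1.4275


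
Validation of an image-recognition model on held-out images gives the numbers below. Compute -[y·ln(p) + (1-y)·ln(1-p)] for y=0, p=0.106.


BCE = -[y·ln(p) + (1-y)·ln(1-p)]
= -0 - 1·ln(1-0.106)
= -ln(0.894) = 0.112

0.112


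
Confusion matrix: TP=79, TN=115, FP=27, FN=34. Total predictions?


Total = TP + TN + FP + FN
= 79 + 115 + 27 + 34
= 255
(Predicted positive: 106, predicted negative: 149)

255


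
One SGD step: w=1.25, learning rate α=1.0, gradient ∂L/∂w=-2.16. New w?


w_new = w - α·∇
= 1.25 - 1.0·-2.16
= 1.25 + 2.16
= 3.41

3.41


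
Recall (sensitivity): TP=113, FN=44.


Recall = TP/(TP+FN)
= 113/(113+44)
= 113/157 = 71.97%

71.97%


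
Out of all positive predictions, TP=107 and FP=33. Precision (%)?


Precision = TP/(TP+FP)
= 107/(107+33)
= 107/140 = 76.43%

76.43%


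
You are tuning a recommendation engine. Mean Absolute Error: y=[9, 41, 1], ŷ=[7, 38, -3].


Absolute errors: |9-7|=2, |41-38|=3, |1+ 3|=4
Sum = 9
MAE = 9/3 = 3

3


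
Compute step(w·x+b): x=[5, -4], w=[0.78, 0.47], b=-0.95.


z = (5)·(0.78) + (-4)·(0.47) - 0.95
  = 1.07
step(z) = 1 (z≥0)

1


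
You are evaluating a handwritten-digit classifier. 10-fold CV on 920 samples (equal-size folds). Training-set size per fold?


Fold size = 920/10 = 92
Training per fold = 920 - 92 = 828

828


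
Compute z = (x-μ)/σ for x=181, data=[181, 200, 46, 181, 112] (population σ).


μ = 144, σ = 57.4491
z = (181 - 144)/57.4491 = 0.644

0.644


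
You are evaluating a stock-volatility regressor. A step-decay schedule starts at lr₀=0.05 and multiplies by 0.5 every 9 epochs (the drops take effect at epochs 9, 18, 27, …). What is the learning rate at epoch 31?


n_drops = ⌊31/9⌋ = 3
lr = 0.05·0.5^3 = 0.05·0.125 = 0.00625

0.00625


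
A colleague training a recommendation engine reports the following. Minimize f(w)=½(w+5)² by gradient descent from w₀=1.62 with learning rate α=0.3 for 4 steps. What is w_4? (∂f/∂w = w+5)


step 1: grad = 1.62+5 = 6.62; w = 1.62 - 0.3·(6.62) = -0.366
step 2: grad = -0.366+5 = 4.634; w = -0.366 - 0.3·(4.634) = -1.7562
step 3: grad = -1.7562+5 = 3.2438; w = -1.7562 - 0.3·(3.2438) = -2.72934
step 4: grad = -2.72934+5 = 2.27066; w = -2.72934 - 0.3·(2.27066) = -3.410538

-3.410538


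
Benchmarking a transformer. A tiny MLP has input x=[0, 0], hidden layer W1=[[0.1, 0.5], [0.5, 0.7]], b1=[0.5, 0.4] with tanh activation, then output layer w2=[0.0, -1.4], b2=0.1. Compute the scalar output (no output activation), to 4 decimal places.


z1[0] = (0.1)·(0) + (0.5)·(0) + 0.5 = 0.5
z1[1] = (0.5)·(0) + (0.7)·(0) + 0.4 = 0.4
h = tanh(z1) = [0.4621, 0.3799]
output = (0.0)·(0.4621) + (-1.4)·(0.3799) + 0.1 = -0.4319

-0.4319


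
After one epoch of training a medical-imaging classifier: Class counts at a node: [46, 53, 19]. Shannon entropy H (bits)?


Probabilities: [46/118, 53/118, 19/118] ≈ [0.3898, 0.4492, 0.161]
H = -((46/118)·log₂(46/118) + (53/118)·log₂(53/118) + (19/118)·log₂(19/118))
  = 1.4727 bits

1.4727 bits


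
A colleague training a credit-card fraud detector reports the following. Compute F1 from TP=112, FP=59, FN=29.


Precision = 112/171 = 0.655
Recall = 112/141 = 0.7943
F1 = 2·P·R/(P+R) = 2·TP/(2·TP+FP+FN) = 224/(224+59+29) = 224/312 = 0.7179

0.7179


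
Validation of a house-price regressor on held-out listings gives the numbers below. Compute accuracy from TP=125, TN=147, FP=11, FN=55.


Accuracy = (TP+TN)/(TP+TN+FP+FN)
= (125+147)/(338)
= 272/338 = 80.47%

80.47%


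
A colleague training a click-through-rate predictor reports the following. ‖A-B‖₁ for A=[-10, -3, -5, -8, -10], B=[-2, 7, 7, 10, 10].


d = |-10+ 2| + |-3-7| + |-5-7| + |-8-10| + |-10-10|
  = 8 + 10 + 12 + 18 + 20
  = 68

68


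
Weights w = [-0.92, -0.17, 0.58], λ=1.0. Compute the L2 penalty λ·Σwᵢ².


‖w‖₂² = (-0.92)² + (-0.17)² + (0.58)²
     = 0.8464 + 0.0289 + 0.3364
     = 1.2117
λ·‖w‖₂² = 1.0·1.2117 = 1.2117

1.2117


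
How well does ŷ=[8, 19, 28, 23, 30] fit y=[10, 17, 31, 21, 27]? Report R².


ȳ = 21.2
SS_res = Σ(y-ŷ)² = 30
SS_tot = Σ(y-ȳ)² = 272.8
R² = 1 - SS_res/SS_tot = 1 - 0.11 = 0.89

0.89


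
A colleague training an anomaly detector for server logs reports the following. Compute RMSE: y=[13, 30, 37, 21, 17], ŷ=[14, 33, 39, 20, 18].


MSE = 16/5 = 3.2
RMSE = √(16/5) = 1.7889

1.7889


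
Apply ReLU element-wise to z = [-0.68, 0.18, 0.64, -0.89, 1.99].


ReLU(-0.68) = max(0, -0.68) = 0.0
ReLU(0.18) = max(0, 0.18) = 0.18
ReLU(0.64) = max(0, 0.64) = 0.64
ReLU(-0.89) = max(0, -0.89) = 0.0
ReLU(1.99) = max(0, 1.99) = 1.99
result = [0.0, 0.18, 0.64, 0.0, 1.99]

[0.0, 0.18, 0.64, 0.0, 1.99]


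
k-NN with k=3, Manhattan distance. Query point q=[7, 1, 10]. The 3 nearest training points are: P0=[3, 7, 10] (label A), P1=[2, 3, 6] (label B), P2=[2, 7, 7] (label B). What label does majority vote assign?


d(q,P0) = 10  (label A)
d(q,P1) = 11  (label B)
d(q,P2) = 14  (label B)
Votes: A=1, B=2
Majority → B

B


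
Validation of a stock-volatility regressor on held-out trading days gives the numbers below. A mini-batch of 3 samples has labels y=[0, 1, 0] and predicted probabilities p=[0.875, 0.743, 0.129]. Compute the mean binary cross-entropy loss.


L[0] = -ln(1-0.875) = -ln(0.125) = 2.0794
L[1] = -ln(0.743) = 0.2971
L[2] = -ln(1-0.129) = -ln(0.871) = 0.1381
mean = (2.0794 + 0.2971 + 0.1381)/3 = 0.8382

0.8382


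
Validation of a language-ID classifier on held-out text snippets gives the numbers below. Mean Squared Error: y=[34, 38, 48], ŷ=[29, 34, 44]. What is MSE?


Squared errors: (34-29)²=25, (38-34)²=16, (48-44)²=16
Sum = 57
MSE = 57/3 = 19

19


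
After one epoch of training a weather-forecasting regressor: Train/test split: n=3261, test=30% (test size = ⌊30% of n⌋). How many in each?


Test = ⌊3261·30/100⌋ = 978
Train = 3261 - 978 = 2283

Train: 2283, Test: 978


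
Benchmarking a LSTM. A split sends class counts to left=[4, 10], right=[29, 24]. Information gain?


Parent = [33, 34], H_parent = 0.9998
H_left = 0.8631 (n=14), H_right = 0.9936 (n=53)
H_children = (14/67)·0.8631 + (53/67)·0.9936 = 0.9663
IG = 0.9998 - 0.9663 = 0.0335

0.0335


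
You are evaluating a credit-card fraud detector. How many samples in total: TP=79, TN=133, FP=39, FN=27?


Total = TP + TN + FP + FN
= 79 + 133 + 39 + 27
= 278
(Predicted positive: 118, predicted negative: 160)

278


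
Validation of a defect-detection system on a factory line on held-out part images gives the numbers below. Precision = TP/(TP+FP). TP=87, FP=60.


Precision = TP/(TP+FP)
= 87/(87+60)
= 87/147 = 59.18%

59.18%


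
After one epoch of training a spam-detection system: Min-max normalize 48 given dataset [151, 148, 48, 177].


min=48, max=177
(48-48)/(177-48) = 0/129 = 0.0

0.0


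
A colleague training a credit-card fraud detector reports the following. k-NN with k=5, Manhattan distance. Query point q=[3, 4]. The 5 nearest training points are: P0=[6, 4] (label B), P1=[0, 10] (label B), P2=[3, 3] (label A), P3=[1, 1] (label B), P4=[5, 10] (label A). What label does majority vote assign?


d(q,P0) = 3  (label B)
d(q,P1) = 9  (label B)
d(q,P2) = 1  (label A)
d(q,P3) = 5  (label B)
d(q,P4) = 8  (label A)
Votes: A=2, B=3
Majority → B

B
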